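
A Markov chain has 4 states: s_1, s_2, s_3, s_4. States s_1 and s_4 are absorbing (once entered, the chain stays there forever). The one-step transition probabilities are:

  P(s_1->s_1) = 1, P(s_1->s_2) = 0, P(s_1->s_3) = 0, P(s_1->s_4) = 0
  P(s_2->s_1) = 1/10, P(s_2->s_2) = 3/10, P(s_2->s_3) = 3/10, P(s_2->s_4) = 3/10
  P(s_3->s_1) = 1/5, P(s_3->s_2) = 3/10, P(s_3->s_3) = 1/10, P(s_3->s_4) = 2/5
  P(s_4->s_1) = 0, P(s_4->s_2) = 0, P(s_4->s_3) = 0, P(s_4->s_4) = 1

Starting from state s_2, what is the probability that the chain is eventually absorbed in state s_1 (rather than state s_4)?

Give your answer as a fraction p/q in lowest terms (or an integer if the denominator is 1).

Answer: 5/18

Derivation:
Let a_i = P(absorbed in s_1 | start in state i).
Boundary conditions: a_s_1 = 1, a_s_4 = 0.
For each transient state i, a_i = sum_j P(i->j) * a_j:
  a_s_2 = 1/10*a_s_1 + 3/10*a_s_2 + 3/10*a_s_3 + 3/10*a_s_4
  a_s_3 = 1/5*a_s_1 + 3/10*a_s_2 + 1/10*a_s_3 + 2/5*a_s_4

Substituting a_s_1 = 1 and a_s_4 = 0, rearrange to (I - Q) a = r where r[i] = P(i -> s_1):
  [7/10, -3/10] . (a_s_2, a_s_3) = 1/10
  [-3/10, 9/10] . (a_s_2, a_s_3) = 1/5

Solving yields:
  a_s_2 = 5/18
  a_s_3 = 17/54

Starting state is s_2, so the absorption probability is a_s_2 = 5/18.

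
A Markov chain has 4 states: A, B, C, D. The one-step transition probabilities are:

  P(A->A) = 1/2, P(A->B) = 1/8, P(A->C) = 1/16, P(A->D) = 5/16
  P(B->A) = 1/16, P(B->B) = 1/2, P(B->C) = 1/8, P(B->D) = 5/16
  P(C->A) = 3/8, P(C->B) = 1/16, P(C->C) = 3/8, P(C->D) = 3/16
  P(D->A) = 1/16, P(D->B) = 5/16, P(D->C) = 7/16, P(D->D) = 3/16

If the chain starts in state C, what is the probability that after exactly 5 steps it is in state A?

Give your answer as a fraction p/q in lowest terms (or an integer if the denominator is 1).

Computing P^5 by repeated multiplication:
P^1 =
  A: [1/2, 1/8, 1/16, 5/16]
  B: [1/16, 1/2, 1/8, 5/16]
  C: [3/8, 1/16, 3/8, 3/16]
  D: [1/16, 5/16, 7/16, 3/16]
P^2 =
  A: [77/256, 29/128, 53/256, 17/64]
  B: [33/256, 93/256, 1/4, 33/128]
  C: [11/32, 41/256, 65/256, 31/128]
  D: [29/128, 1/4, 37/128, 15/64]
P^3 =
  A: [265/1024, 1011/4096, 987/4096, 519/2048]
  B: [807/4096, 301/1024, 1065/4096, 255/1024]
  C: [1197/4096, 879/4096, 497/2048, 513/2048]
  D: [129/512, 501/2048, 525/2048, 253/1024]
P^4 =
  A: [16451/65536, 16385/65536, 8135/32768, 8215/32768]
  B: [7535/32768, 17411/65536, 16745/65536, 8155/32768]
  C: [17445/65536, 7775/32768, 16101/65536, 2055/8192]
  D: [8285/32768, 8095/32768, 4105/16384, 4089/16384]
P^5 =
  A: [262043/1048576, 131201/524288, 261851/1048576, 32785/131072]
  B: [254751/1048576, 267723/1048576, 66133/262144, 130785/524288]
  C: [67039/262144, 257591/1048576, 260231/1048576, 131299/524288]
  D: [131813/524288, 65215/262144, 130981/524288, 16383/65536]

(P^5)[C -> A] = 67039/262144

Answer: 67039/262144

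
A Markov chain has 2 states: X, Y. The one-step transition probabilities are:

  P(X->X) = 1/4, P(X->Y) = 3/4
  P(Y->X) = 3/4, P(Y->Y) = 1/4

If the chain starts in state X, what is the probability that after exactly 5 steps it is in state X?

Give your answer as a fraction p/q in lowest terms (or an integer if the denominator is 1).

Answer: 31/64

Derivation:
Computing P^5 by repeated multiplication:
P^1 =
  X: [1/4, 3/4]
  Y: [3/4, 1/4]
P^2 =
  X: [5/8, 3/8]
  Y: [3/8, 5/8]
P^3 =
  X: [7/16, 9/16]
  Y: [9/16, 7/16]
P^4 =
  X: [17/32, 15/32]
  Y: [15/32, 17/32]
P^5 =
  X: [31/64, 33/64]
  Y: [33/64, 31/64]

(P^5)[X -> X] = 31/64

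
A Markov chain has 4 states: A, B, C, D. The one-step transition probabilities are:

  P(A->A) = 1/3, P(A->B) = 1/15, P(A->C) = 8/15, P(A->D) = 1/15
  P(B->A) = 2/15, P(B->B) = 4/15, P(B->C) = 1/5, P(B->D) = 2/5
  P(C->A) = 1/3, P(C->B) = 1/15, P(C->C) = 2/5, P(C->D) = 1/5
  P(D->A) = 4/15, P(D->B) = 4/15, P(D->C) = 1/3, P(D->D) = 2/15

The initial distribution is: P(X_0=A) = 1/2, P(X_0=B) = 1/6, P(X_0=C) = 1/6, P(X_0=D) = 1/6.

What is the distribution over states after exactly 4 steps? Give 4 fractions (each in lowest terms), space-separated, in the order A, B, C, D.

Propagating the distribution step by step (d_{t+1} = d_t * P):
d_0 = (A=1/2, B=1/6, C=1/6, D=1/6)
  d_1[A] = 1/2*1/3 + 1/6*2/15 + 1/6*1/3 + 1/6*4/15 = 13/45
  d_1[B] = 1/2*1/15 + 1/6*4/15 + 1/6*1/15 + 1/6*4/15 = 2/15
  d_1[C] = 1/2*8/15 + 1/6*1/5 + 1/6*2/5 + 1/6*1/3 = 19/45
  d_1[D] = 1/2*1/15 + 1/6*2/5 + 1/6*1/5 + 1/6*2/15 = 7/45
d_1 = (A=13/45, B=2/15, C=19/45, D=7/45)
  d_2[A] = 13/45*1/3 + 2/15*2/15 + 19/45*1/3 + 7/45*4/15 = 8/27
  d_2[B] = 13/45*1/15 + 2/15*4/15 + 19/45*1/15 + 7/45*4/15 = 28/225
  d_2[C] = 13/45*8/15 + 2/15*1/5 + 19/45*2/5 + 7/45*1/3 = 271/675
  d_2[D] = 13/45*1/15 + 2/15*2/5 + 19/45*1/5 + 7/45*2/15 = 8/45
d_2 = (A=8/27, B=28/225, C=271/675, D=8/45)
  d_3[A] = 8/27*1/3 + 28/225*2/15 + 271/675*1/3 + 8/45*4/15 = 1001/3375
  d_3[B] = 8/27*1/15 + 28/225*4/15 + 271/675*1/15 + 8/45*4/15 = 143/1125
  d_3[C] = 8/27*8/15 + 28/225*1/5 + 271/675*2/5 + 8/45*1/3 = 4078/10125
  d_3[D] = 8/27*1/15 + 28/225*2/5 + 271/675*1/5 + 8/45*2/15 = 1757/10125
d_3 = (A=1001/3375, B=143/1125, C=4078/10125, D=1757/10125)
  d_4[A] = 1001/3375*1/3 + 143/1125*2/15 + 4078/10125*1/3 + 1757/10125*4/15 = 45007/151875
  d_4[B] = 1001/3375*1/15 + 143/1125*4/15 + 4078/10125*1/15 + 1757/10125*4/15 = 6419/50625
  d_4[C] = 1001/3375*8/15 + 143/1125*1/5 + 4078/10125*2/5 + 1757/10125*1/3 = 61138/151875
  d_4[D] = 1001/3375*1/15 + 143/1125*2/5 + 4078/10125*1/5 + 1757/10125*2/15 = 26473/151875
d_4 = (A=45007/151875, B=6419/50625, C=61138/151875, D=26473/151875)

Answer: 45007/151875 6419/50625 61138/151875 26473/151875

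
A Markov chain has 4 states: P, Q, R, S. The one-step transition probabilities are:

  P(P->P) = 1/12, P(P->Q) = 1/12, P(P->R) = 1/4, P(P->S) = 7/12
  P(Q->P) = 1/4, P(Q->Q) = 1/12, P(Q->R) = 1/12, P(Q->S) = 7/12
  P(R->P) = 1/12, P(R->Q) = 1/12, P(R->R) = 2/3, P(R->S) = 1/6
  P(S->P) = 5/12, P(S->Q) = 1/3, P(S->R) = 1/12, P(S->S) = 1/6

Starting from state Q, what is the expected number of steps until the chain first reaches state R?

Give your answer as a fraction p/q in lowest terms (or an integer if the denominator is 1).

Answer: 357/46

Derivation:
Let h_i = expected steps to first reach R from state i.
Boundary: h_R = 0.
First-step equations for the other states:
  h_P = 1 + 1/12*h_P + 1/12*h_Q + 1/4*h_R + 7/12*h_S
  h_Q = 1 + 1/4*h_P + 1/12*h_Q + 1/12*h_R + 7/12*h_S
  h_S = 1 + 5/12*h_P + 1/3*h_Q + 1/12*h_R + 1/6*h_S

Substituting h_R = 0 and rearranging gives the linear system (I - Q) h = 1:
  [11/12, -1/12, -7/12] . (h_P, h_Q, h_S) = 1
  [-1/4, 11/12, -7/12] . (h_P, h_Q, h_S) = 1
  [-5/12, -1/3, 5/6] . (h_P, h_Q, h_S) = 1

Solving yields:
  h_P = 153/23
  h_Q = 357/46
  h_S = 351/46

Starting state is Q, so the expected hitting time is h_Q = 357/46.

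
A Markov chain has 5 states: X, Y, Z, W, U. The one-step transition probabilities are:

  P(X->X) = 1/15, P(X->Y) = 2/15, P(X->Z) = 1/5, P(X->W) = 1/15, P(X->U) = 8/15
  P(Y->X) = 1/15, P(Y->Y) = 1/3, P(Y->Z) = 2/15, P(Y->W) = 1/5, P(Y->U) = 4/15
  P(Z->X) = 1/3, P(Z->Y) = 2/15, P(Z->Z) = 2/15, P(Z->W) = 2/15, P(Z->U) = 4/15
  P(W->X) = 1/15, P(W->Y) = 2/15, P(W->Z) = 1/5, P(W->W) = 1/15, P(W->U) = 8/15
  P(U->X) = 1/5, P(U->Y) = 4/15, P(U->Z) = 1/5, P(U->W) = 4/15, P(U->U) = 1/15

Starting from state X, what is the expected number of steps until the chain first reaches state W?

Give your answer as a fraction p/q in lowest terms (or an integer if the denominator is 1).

Let h_i = expected steps to first reach W from state i.
Boundary: h_W = 0.
First-step equations for the other states:
  h_X = 1 + 1/15*h_X + 2/15*h_Y + 1/5*h_Z + 1/15*h_W + 8/15*h_U
  h_Y = 1 + 1/15*h_X + 1/3*h_Y + 2/15*h_Z + 1/5*h_W + 4/15*h_U
  h_Z = 1 + 1/3*h_X + 2/15*h_Y + 2/15*h_Z + 2/15*h_W + 4/15*h_U
  h_U = 1 + 1/5*h_X + 4/15*h_Y + 1/5*h_Z + 4/15*h_W + 1/15*h_U

Substituting h_W = 0 and rearranging gives the linear system (I - Q) h = 1:
  [14/15, -2/15, -1/5, -8/15] . (h_X, h_Y, h_Z, h_U) = 1
  [-1/15, 2/3, -2/15, -4/15] . (h_X, h_Y, h_Z, h_U) = 1
  [-1/3, -2/15, 13/15, -4/15] . (h_X, h_Y, h_Z, h_U) = 1
  [-1/5, -4/15, -1/5, 14/15] . (h_X, h_Y, h_Z, h_U) = 1

Solving yields:
  h_X = 5430/899
  h_Y = 9605/1798
  h_Z = 5290/899
  h_U = 9265/1798

Starting state is X, so the expected hitting time is h_X = 5430/899.

Answer: 5430/899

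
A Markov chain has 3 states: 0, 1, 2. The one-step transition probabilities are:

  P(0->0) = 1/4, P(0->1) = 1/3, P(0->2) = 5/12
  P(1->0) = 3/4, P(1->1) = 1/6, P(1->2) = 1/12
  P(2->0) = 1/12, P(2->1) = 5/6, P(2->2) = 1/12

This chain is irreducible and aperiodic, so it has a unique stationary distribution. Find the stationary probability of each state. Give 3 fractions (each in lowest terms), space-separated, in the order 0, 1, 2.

The stationary distribution satisfies pi = pi * P, i.e.:
  pi_0 = 1/4*pi_0 + 3/4*pi_1 + 1/12*pi_2
  pi_1 = 1/3*pi_0 + 1/6*pi_1 + 5/6*pi_2
  pi_2 = 5/12*pi_0 + 1/12*pi_1 + 1/12*pi_2
with normalization: pi_0 + pi_1 + pi_2 = 1.

Using the first 2 balance equations plus normalization, the linear system A*pi = b is:
  [-3/4, 3/4, 1/12] . pi = 0
  [1/3, -5/6, 5/6] . pi = 0
  [1, 1, 1] . pi = 1

Solving yields:
  pi_0 = 25/62
  pi_1 = 47/124
  pi_2 = 27/124

Verification (pi * P):
  25/62*1/4 + 47/124*3/4 + 27/124*1/12 = 25/62 = pi_0  (ok)
  25/62*1/3 + 47/124*1/6 + 27/124*5/6 = 47/124 = pi_1  (ok)
  25/62*5/12 + 47/124*1/12 + 27/124*1/12 = 27/124 = pi_2  (ok)

Answer: 25/62 47/124 27/124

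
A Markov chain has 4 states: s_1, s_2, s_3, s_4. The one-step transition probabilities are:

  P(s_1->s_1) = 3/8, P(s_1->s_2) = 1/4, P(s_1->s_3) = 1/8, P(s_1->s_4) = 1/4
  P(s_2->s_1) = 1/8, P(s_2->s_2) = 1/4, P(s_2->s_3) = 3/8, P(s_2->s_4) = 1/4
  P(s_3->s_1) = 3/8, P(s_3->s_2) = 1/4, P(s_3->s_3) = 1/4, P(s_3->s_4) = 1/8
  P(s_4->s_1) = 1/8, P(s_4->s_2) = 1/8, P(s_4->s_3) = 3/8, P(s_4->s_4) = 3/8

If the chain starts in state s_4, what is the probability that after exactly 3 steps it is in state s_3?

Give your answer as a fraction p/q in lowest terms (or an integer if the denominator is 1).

Answer: 141/512

Derivation:
Computing P^3 by repeated multiplication:
P^1 =
  s_1: [3/8, 1/4, 1/8, 1/4]
  s_2: [1/8, 1/4, 3/8, 1/4]
  s_3: [3/8, 1/4, 1/4, 1/8]
  s_4: [1/8, 1/8, 3/8, 3/8]
P^2 =
  s_1: [1/4, 7/32, 17/64, 17/64]
  s_2: [1/4, 7/32, 19/64, 15/64]
  s_3: [9/32, 15/64, 1/4, 15/64]
  s_4: [1/4, 13/64, 19/64, 1/4]
P^3 =
  s_1: [65/256, 111/512, 143/512, 1/4]
  s_2: [67/256, 113/512, 141/512, 31/128]
  s_3: [33/128, 113/512, 35/128, 127/512]
  s_4: [67/256, 7/32, 141/512, 125/512]

(P^3)[s_4 -> s_3] = 141/512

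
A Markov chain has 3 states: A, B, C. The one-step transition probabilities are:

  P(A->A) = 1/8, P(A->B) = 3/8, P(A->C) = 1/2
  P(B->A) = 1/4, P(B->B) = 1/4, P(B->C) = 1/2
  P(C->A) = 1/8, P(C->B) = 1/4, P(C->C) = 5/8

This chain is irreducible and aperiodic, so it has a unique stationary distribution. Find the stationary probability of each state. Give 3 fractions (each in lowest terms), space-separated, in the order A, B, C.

The stationary distribution satisfies pi = pi * P, i.e.:
  pi_A = 1/8*pi_A + 1/4*pi_B + 1/8*pi_C
  pi_B = 3/8*pi_A + 1/4*pi_B + 1/4*pi_C
  pi_C = 1/2*pi_A + 1/2*pi_B + 5/8*pi_C
with normalization: pi_A + pi_B + pi_C = 1.

Using the first 2 balance equations plus normalization, the linear system A*pi = b is:
  [-7/8, 1/4, 1/8] . pi = 0
  [3/8, -3/4, 1/4] . pi = 0
  [1, 1, 1] . pi = 1

Solving yields:
  pi_A = 10/63
  pi_B = 17/63
  pi_C = 4/7

Verification (pi * P):
  10/63*1/8 + 17/63*1/4 + 4/7*1/8 = 10/63 = pi_A  (ok)
  10/63*3/8 + 17/63*1/4 + 4/7*1/4 = 17/63 = pi_B  (ok)
  10/63*1/2 + 17/63*1/2 + 4/7*5/8 = 4/7 = pi_C  (ok)

Answer: 10/63 17/63 4/7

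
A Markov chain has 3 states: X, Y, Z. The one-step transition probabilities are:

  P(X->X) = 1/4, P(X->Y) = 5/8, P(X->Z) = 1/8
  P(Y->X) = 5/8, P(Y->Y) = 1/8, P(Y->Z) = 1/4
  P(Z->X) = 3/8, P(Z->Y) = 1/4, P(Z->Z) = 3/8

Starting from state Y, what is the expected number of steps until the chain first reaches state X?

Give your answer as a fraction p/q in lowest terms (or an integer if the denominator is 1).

Let h_i = expected steps to first reach X from state i.
Boundary: h_X = 0.
First-step equations for the other states:
  h_Y = 1 + 5/8*h_X + 1/8*h_Y + 1/4*h_Z
  h_Z = 1 + 3/8*h_X + 1/4*h_Y + 3/8*h_Z

Substituting h_X = 0 and rearranging gives the linear system (I - Q) h = 1:
  [7/8, -1/4] . (h_Y, h_Z) = 1
  [-1/4, 5/8] . (h_Y, h_Z) = 1

Solving yields:
  h_Y = 56/31
  h_Z = 72/31

Starting state is Y, so the expected hitting time is h_Y = 56/31.

Answer: 56/31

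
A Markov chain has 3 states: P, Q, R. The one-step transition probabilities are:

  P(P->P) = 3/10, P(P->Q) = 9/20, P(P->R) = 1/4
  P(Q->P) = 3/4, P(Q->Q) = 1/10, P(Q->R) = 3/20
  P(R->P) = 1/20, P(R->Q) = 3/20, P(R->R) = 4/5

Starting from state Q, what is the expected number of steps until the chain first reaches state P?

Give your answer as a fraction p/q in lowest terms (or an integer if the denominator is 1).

Let h_i = expected steps to first reach P from state i.
Boundary: h_P = 0.
First-step equations for the other states:
  h_Q = 1 + 3/4*h_P + 1/10*h_Q + 3/20*h_R
  h_R = 1 + 1/20*h_P + 3/20*h_Q + 4/5*h_R

Substituting h_P = 0 and rearranging gives the linear system (I - Q) h = 1:
  [9/10, -3/20] . (h_Q, h_R) = 1
  [-3/20, 1/5] . (h_Q, h_R) = 1

Solving yields:
  h_Q = 20/9
  h_R = 20/3

Starting state is Q, so the expected hitting time is h_Q = 20/9.

Answer: 20/9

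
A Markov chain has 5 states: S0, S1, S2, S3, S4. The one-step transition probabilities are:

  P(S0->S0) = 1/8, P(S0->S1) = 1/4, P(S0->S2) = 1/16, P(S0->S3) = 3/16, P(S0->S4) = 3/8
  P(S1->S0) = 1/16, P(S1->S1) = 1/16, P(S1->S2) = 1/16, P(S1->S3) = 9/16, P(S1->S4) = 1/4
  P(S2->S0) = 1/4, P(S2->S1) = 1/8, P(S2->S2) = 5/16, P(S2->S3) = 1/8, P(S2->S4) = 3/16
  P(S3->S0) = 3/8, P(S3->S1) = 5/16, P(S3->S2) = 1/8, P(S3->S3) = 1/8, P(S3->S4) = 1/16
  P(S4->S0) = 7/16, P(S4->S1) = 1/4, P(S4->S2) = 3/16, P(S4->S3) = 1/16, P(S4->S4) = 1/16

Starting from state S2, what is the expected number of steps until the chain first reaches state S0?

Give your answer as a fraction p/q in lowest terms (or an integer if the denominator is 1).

Let h_i = expected steps to first reach S0 from state i.
Boundary: h_S0 = 0.
First-step equations for the other states:
  h_S1 = 1 + 1/16*h_S0 + 1/16*h_S1 + 1/16*h_S2 + 9/16*h_S3 + 1/4*h_S4
  h_S2 = 1 + 1/4*h_S0 + 1/8*h_S1 + 5/16*h_S2 + 1/8*h_S3 + 3/16*h_S4
  h_S3 = 1 + 3/8*h_S0 + 5/16*h_S1 + 1/8*h_S2 + 1/8*h_S3 + 1/16*h_S4
  h_S4 = 1 + 7/16*h_S0 + 1/4*h_S1 + 3/16*h_S2 + 1/16*h_S3 + 1/16*h_S4

Substituting h_S0 = 0 and rearranging gives the linear system (I - Q) h = 1:
  [15/16, -1/16, -9/16, -1/4] . (h_S1, h_S2, h_S3, h_S4) = 1
  [-1/8, 11/16, -1/8, -3/16] . (h_S1, h_S2, h_S3, h_S4) = 1
  [-5/16, -1/8, 7/8, -1/16] . (h_S1, h_S2, h_S3, h_S4) = 1
  [-1/4, -3/16, -1/16, 15/16] . (h_S1, h_S2, h_S3, h_S4) = 1

Solving yields:
  h_S1 = 40680/9719
  h_S2 = 35864/9719
  h_S3 = 32944/9719
  h_S4 = 30584/9719

Starting state is S2, so the expected hitting time is h_S2 = 35864/9719.

Answer: 35864/9719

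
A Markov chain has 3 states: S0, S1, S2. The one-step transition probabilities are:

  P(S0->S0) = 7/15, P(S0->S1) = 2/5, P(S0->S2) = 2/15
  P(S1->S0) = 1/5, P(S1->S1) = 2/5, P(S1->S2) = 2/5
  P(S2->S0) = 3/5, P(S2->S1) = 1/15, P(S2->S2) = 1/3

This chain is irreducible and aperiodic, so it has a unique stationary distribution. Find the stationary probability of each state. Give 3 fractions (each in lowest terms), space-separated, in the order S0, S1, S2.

Answer: 21/50 31/100 27/100

Derivation:
The stationary distribution satisfies pi = pi * P, i.e.:
  pi_S0 = 7/15*pi_S0 + 1/5*pi_S1 + 3/5*pi_S2
  pi_S1 = 2/5*pi_S0 + 2/5*pi_S1 + 1/15*pi_S2
  pi_S2 = 2/15*pi_S0 + 2/5*pi_S1 + 1/3*pi_S2
with normalization: pi_S0 + pi_S1 + pi_S2 = 1.

Using the first 2 balance equations plus normalization, the linear system A*pi = b is:
  [-8/15, 1/5, 3/5] . pi = 0
  [2/5, -3/5, 1/15] . pi = 0
  [1, 1, 1] . pi = 1

Solving yields:
  pi_S0 = 21/50
  pi_S1 = 31/100
  pi_S2 = 27/100

Verification (pi * P):
  21/50*7/15 + 31/100*1/5 + 27/100*3/5 = 21/50 = pi_S0  (ok)
  21/50*2/5 + 31/100*2/5 + 27/100*1/15 = 31/100 = pi_S1  (ok)
  21/50*2/15 + 31/100*2/5 + 27/100*1/3 = 27/100 = pi_S2  (ok)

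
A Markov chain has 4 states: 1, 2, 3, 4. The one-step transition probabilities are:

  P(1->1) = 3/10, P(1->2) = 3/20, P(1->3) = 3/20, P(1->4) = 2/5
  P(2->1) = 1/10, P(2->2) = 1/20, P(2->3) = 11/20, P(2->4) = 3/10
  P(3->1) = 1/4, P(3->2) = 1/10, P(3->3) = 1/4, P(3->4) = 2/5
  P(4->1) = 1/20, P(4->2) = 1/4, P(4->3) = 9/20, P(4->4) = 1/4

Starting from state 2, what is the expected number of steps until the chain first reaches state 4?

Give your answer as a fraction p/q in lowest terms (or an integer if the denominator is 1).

Let h_i = expected steps to first reach 4 from state i.
Boundary: h_4 = 0.
First-step equations for the other states:
  h_1 = 1 + 3/10*h_1 + 3/20*h_2 + 3/20*h_3 + 2/5*h_4
  h_2 = 1 + 1/10*h_1 + 1/20*h_2 + 11/20*h_3 + 3/10*h_4
  h_3 = 1 + 1/4*h_1 + 1/10*h_2 + 1/4*h_3 + 2/5*h_4

Substituting h_4 = 0 and rearranging gives the linear system (I - Q) h = 1:
  [7/10, -3/20, -3/20] . (h_1, h_2, h_3) = 1
  [-1/10, 19/20, -11/20] . (h_1, h_2, h_3) = 1
  [-1/4, -1/10, 3/4] . (h_1, h_2, h_3) = 1

Solving yields:
  h_1 = 808/313
  h_2 = 880/313
  h_3 = 804/313

Starting state is 2, so the expected hitting time is h_2 = 880/313.

Answer: 880/313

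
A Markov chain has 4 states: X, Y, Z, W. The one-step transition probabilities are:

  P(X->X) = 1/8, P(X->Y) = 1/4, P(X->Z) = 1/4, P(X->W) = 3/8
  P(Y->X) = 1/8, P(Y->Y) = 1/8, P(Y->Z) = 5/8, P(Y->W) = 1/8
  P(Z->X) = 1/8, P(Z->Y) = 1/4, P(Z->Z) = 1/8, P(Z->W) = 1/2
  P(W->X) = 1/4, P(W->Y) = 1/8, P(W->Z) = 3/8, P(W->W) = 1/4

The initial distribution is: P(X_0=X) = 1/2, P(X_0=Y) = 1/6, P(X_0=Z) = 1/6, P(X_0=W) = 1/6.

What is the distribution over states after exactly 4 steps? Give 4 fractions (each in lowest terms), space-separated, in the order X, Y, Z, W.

Propagating the distribution step by step (d_{t+1} = d_t * P):
d_0 = (X=1/2, Y=1/6, Z=1/6, W=1/6)
  d_1[X] = 1/2*1/8 + 1/6*1/8 + 1/6*1/8 + 1/6*1/4 = 7/48
  d_1[Y] = 1/2*1/4 + 1/6*1/8 + 1/6*1/4 + 1/6*1/8 = 5/24
  d_1[Z] = 1/2*1/4 + 1/6*5/8 + 1/6*1/8 + 1/6*3/8 = 5/16
  d_1[W] = 1/2*3/8 + 1/6*1/8 + 1/6*1/2 + 1/6*1/4 = 1/3
d_1 = (X=7/48, Y=5/24, Z=5/16, W=1/3)
  d_2[X] = 7/48*1/8 + 5/24*1/8 + 5/16*1/8 + 1/3*1/4 = 1/6
  d_2[Y] = 7/48*1/4 + 5/24*1/8 + 5/16*1/4 + 1/3*1/8 = 35/192
  d_2[Z] = 7/48*1/4 + 5/24*5/8 + 5/16*1/8 + 1/3*3/8 = 127/384
  d_2[W] = 7/48*3/8 + 5/24*1/8 + 5/16*1/2 + 1/3*1/4 = 41/128
d_2 = (X=1/6, Y=35/192, Z=127/384, W=41/128)
  d_3[X] = 1/6*1/8 + 35/192*1/8 + 127/384*1/8 + 41/128*1/4 = 169/1024
  d_3[Y] = 1/6*1/4 + 35/192*1/8 + 127/384*1/4 + 41/128*1/8 = 575/3072
  d_3[Z] = 1/6*1/4 + 35/192*5/8 + 127/384*1/8 + 41/128*3/8 = 487/1536
  d_3[W] = 1/6*3/8 + 35/192*1/8 + 127/384*1/2 + 41/128*1/4 = 127/384
d_3 = (X=169/1024, Y=575/3072, Z=487/1536, W=127/384)
  d_4[X] = 169/1024*1/8 + 575/3072*1/8 + 487/1536*1/8 + 127/384*1/4 = 511/3072
  d_4[Y] = 169/1024*1/4 + 575/3072*1/8 + 487/1536*1/4 + 127/384*1/8 = 4553/24576
  d_4[Z] = 169/1024*1/4 + 575/3072*5/8 + 487/1536*1/8 + 127/384*3/8 = 2637/8192
  d_4[W] = 169/1024*3/8 + 575/3072*1/8 + 487/1536*1/2 + 127/384*1/4 = 1003/3072
d_4 = (X=511/3072, Y=4553/24576, Z=2637/8192, W=1003/3072)

Answer: 511/3072 4553/24576 2637/8192 1003/3072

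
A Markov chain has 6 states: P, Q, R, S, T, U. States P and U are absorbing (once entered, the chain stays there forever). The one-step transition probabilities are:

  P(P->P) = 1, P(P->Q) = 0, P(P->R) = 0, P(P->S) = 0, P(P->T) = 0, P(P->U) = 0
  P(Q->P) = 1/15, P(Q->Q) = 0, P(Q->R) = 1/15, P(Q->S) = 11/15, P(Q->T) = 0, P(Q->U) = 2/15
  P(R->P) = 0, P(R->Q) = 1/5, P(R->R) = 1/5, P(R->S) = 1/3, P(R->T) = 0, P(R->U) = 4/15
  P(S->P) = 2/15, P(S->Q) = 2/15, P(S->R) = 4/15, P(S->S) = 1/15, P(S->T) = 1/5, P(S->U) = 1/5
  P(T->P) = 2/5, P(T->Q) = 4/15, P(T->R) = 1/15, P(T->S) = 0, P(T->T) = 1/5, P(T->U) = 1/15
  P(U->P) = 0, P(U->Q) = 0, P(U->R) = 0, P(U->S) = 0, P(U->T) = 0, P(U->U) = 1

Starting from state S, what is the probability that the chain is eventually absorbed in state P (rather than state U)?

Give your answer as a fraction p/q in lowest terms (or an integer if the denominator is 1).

Let a_i = P(absorbed in P | start in state i).
Boundary conditions: a_P = 1, a_U = 0.
For each transient state i, a_i = sum_j P(i->j) * a_j:
  a_Q = 1/15*a_P + 0*a_Q + 1/15*a_R + 11/15*a_S + 0*a_T + 2/15*a_U
  a_R = 0*a_P + 1/5*a_Q + 1/5*a_R + 1/3*a_S + 0*a_T + 4/15*a_U
  a_S = 2/15*a_P + 2/15*a_Q + 4/15*a_R + 1/15*a_S + 1/5*a_T + 1/5*a_U
  a_T = 2/5*a_P + 4/15*a_Q + 1/15*a_R + 0*a_S + 1/5*a_T + 1/15*a_U

Substituting a_P = 1 and a_U = 0, rearrange to (I - Q) a = r where r[i] = P(i -> P):
  [1, -1/15, -11/15, 0] . (a_Q, a_R, a_S, a_T) = 1/15
  [-1/5, 4/5, -1/3, 0] . (a_Q, a_R, a_S, a_T) = 0
  [-2/15, -4/15, 14/15, -1/5] . (a_Q, a_R, a_S, a_T) = 2/15
  [-4/15, -1/15, 0, 4/5] . (a_Q, a_R, a_S, a_T) = 2/5

Solving yields:
  a_Q = 835/2144
  a_R = 145/536
  a_S = 891/2144
  a_T = 1049/1608

Starting state is S, so the absorption probability is a_S = 891/2144.

Answer: 891/2144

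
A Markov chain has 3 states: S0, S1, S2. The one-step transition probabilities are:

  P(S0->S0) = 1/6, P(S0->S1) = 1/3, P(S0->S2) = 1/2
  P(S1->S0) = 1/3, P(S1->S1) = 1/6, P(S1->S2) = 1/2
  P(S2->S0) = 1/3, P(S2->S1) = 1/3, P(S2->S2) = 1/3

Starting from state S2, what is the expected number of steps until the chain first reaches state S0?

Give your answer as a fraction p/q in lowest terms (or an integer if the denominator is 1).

Answer: 3

Derivation:
Let h_i = expected steps to first reach S0 from state i.
Boundary: h_S0 = 0.
First-step equations for the other states:
  h_S1 = 1 + 1/3*h_S0 + 1/6*h_S1 + 1/2*h_S2
  h_S2 = 1 + 1/3*h_S0 + 1/3*h_S1 + 1/3*h_S2

Substituting h_S0 = 0 and rearranging gives the linear system (I - Q) h = 1:
  [5/6, -1/2] . (h_S1, h_S2) = 1
  [-1/3, 2/3] . (h_S1, h_S2) = 1

Solving yields:
  h_S1 = 3
  h_S2 = 3

Starting state is S2, so the expected hitting time is h_S2 = 3.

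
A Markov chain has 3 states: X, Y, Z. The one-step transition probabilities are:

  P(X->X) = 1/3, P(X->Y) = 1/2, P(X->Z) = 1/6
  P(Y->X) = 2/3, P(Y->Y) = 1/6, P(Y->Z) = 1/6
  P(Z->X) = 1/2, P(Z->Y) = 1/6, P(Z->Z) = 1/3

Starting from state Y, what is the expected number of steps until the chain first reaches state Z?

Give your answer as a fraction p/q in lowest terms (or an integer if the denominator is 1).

Let h_i = expected steps to first reach Z from state i.
Boundary: h_Z = 0.
First-step equations for the other states:
  h_X = 1 + 1/3*h_X + 1/2*h_Y + 1/6*h_Z
  h_Y = 1 + 2/3*h_X + 1/6*h_Y + 1/6*h_Z

Substituting h_Z = 0 and rearranging gives the linear system (I - Q) h = 1:
  [2/3, -1/2] . (h_X, h_Y) = 1
  [-2/3, 5/6] . (h_X, h_Y) = 1

Solving yields:
  h_X = 6
  h_Y = 6

Starting state is Y, so the expected hitting time is h_Y = 6.

Answer: 6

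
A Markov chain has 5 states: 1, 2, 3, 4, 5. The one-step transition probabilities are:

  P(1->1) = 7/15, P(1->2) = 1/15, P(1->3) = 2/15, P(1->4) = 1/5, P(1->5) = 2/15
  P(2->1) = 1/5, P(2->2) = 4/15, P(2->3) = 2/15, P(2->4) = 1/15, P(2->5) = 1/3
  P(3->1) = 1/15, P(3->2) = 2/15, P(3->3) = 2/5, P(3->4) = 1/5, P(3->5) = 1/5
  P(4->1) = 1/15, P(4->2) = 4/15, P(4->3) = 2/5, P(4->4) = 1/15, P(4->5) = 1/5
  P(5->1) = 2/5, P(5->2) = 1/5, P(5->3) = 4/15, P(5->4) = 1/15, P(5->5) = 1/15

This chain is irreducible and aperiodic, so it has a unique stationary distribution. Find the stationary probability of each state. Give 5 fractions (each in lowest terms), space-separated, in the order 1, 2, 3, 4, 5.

The stationary distribution satisfies pi = pi * P, i.e.:
  pi_1 = 7/15*pi_1 + 1/5*pi_2 + 1/15*pi_3 + 1/15*pi_4 + 2/5*pi_5
  pi_2 = 1/15*pi_1 + 4/15*pi_2 + 2/15*pi_3 + 4/15*pi_4 + 1/5*pi_5
  pi_3 = 2/15*pi_1 + 2/15*pi_2 + 2/5*pi_3 + 2/5*pi_4 + 4/15*pi_5
  pi_4 = 1/5*pi_1 + 1/15*pi_2 + 1/5*pi_3 + 1/15*pi_4 + 1/15*pi_5
  pi_5 = 2/15*pi_1 + 1/3*pi_2 + 1/5*pi_3 + 1/5*pi_4 + 1/15*pi_5
with normalization: pi_1 + pi_2 + pi_3 + pi_4 + pi_5 = 1.

Using the first 4 balance equations plus normalization, the linear system A*pi = b is:
  [-8/15, 1/5, 1/15, 1/15, 2/5] . pi = 0
  [1/15, -11/15, 2/15, 4/15, 1/5] . pi = 0
  [2/15, 2/15, -3/5, 2/5, 4/15] . pi = 0
  [1/5, 1/15, 1/5, -14/15, 1/15] . pi = 0
  [1, 1, 1, 1, 1] . pi = 1

Solving yields:
  pi_1 = 1502/6015
  pi_2 = 1019/6015
  pi_3 = 1588/6015
  pi_4 = 271/2005
  pi_5 = 1093/6015

Verification (pi * P):
  1502/6015*7/15 + 1019/6015*1/5 + 1588/6015*1/15 + 271/2005*1/15 + 1093/6015*2/5 = 1502/6015 = pi_1  (ok)
  1502/6015*1/15 + 1019/6015*4/15 + 1588/6015*2/15 + 271/2005*4/15 + 1093/6015*1/5 = 1019/6015 = pi_2  (ok)
  1502/6015*2/15 + 1019/6015*2/15 + 1588/6015*2/5 + 271/2005*2/5 + 1093/6015*4/15 = 1588/6015 = pi_3  (ok)
  1502/6015*1/5 + 1019/6015*1/15 + 1588/6015*1/5 + 271/2005*1/15 + 1093/6015*1/15 = 271/2005 = pi_4  (ok)
  1502/6015*2/15 + 1019/6015*1/3 + 1588/6015*1/5 + 271/2005*1/5 + 1093/6015*1/15 = 1093/6015 = pi_5  (ok)

Answer: 1502/6015 1019/6015 1588/6015 271/2005 1093/6015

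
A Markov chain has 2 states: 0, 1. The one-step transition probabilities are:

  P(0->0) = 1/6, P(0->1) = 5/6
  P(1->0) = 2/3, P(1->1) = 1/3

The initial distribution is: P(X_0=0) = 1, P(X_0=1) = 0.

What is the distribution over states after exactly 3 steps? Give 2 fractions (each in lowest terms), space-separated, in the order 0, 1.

Answer: 3/8 5/8

Derivation:
Propagating the distribution step by step (d_{t+1} = d_t * P):
d_0 = (0=1, 1=0)
  d_1[0] = 1*1/6 + 0*2/3 = 1/6
  d_1[1] = 1*5/6 + 0*1/3 = 5/6
d_1 = (0=1/6, 1=5/6)
  d_2[0] = 1/6*1/6 + 5/6*2/3 = 7/12
  d_2[1] = 1/6*5/6 + 5/6*1/3 = 5/12
d_2 = (0=7/12, 1=5/12)
  d_3[0] = 7/12*1/6 + 5/12*2/3 = 3/8
  d_3[1] = 7/12*5/6 + 5/12*1/3 = 5/8
d_3 = (0=3/8, 1=5/8)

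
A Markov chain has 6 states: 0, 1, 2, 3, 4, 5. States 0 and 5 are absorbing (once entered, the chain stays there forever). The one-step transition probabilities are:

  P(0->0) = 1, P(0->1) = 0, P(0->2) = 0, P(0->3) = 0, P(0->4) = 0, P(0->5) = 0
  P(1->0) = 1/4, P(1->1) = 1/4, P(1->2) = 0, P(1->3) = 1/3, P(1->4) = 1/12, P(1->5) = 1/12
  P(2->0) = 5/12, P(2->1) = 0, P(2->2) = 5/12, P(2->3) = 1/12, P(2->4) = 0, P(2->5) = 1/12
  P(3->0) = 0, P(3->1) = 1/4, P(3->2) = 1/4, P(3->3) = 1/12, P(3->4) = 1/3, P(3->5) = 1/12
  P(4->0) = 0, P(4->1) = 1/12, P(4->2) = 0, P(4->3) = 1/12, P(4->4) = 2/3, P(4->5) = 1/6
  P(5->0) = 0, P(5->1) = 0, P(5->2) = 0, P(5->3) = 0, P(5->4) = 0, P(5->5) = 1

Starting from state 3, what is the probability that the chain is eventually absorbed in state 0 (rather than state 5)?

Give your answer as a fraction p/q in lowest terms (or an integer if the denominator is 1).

Answer: 41/89

Derivation:
Let a_i = P(absorbed in 0 | start in state i).
Boundary conditions: a_0 = 1, a_5 = 0.
For each transient state i, a_i = sum_j P(i->j) * a_j:
  a_1 = 1/4*a_0 + 1/4*a_1 + 0*a_2 + 1/3*a_3 + 1/12*a_4 + 1/12*a_5
  a_2 = 5/12*a_0 + 0*a_1 + 5/12*a_2 + 1/12*a_3 + 0*a_4 + 1/12*a_5
  a_3 = 0*a_0 + 1/4*a_1 + 1/4*a_2 + 1/12*a_3 + 1/3*a_4 + 1/12*a_5
  a_4 = 0*a_0 + 1/12*a_1 + 0*a_2 + 1/12*a_3 + 2/3*a_4 + 1/6*a_5

Substituting a_0 = 1 and a_5 = 0, rearrange to (I - Q) a = r where r[i] = P(i -> 0):
  [3/4, 0, -1/3, -1/12] . (a_1, a_2, a_3, a_4) = 1/4
  [0, 7/12, -1/12, 0] . (a_1, a_2, a_3, a_4) = 5/12
  [-1/4, -1/4, 11/12, -1/3] . (a_1, a_2, a_3, a_4) = 0
  [-1/12, 0, -1/12, 1/3] . (a_1, a_2, a_3, a_4) = 0

Solving yields:
  a_1 = 353/623
  a_2 = 486/623
  a_3 = 41/89
  a_4 = 160/623

Starting state is 3, so the absorption probability is a_3 = 41/89.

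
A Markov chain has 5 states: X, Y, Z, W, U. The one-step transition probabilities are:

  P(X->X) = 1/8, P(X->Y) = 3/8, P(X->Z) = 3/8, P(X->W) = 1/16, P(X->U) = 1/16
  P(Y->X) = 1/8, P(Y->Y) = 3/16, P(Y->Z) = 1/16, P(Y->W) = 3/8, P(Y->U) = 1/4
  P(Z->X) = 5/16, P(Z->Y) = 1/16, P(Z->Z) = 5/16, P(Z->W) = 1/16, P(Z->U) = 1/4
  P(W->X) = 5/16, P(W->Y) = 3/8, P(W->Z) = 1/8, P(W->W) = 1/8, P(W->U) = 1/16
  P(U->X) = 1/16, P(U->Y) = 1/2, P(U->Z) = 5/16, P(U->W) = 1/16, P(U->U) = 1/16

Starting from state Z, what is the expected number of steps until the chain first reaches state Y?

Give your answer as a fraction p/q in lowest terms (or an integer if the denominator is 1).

Let h_i = expected steps to first reach Y from state i.
Boundary: h_Y = 0.
First-step equations for the other states:
  h_X = 1 + 1/8*h_X + 3/8*h_Y + 3/8*h_Z + 1/16*h_W + 1/16*h_U
  h_Z = 1 + 5/16*h_X + 1/16*h_Y + 5/16*h_Z + 1/16*h_W + 1/4*h_U
  h_W = 1 + 5/16*h_X + 3/8*h_Y + 1/8*h_Z + 1/8*h_W + 1/16*h_U
  h_U = 1 + 1/16*h_X + 1/2*h_Y + 5/16*h_Z + 1/16*h_W + 1/16*h_U

Substituting h_Y = 0 and rearranging gives the linear system (I - Q) h = 1:
  [7/8, -3/8, -1/16, -1/16] . (h_X, h_Z, h_W, h_U) = 1
  [-5/16, 11/16, -1/16, -1/4] . (h_X, h_Z, h_W, h_U) = 1
  [-5/16, -1/8, 7/8, -1/16] . (h_X, h_Z, h_W, h_U) = 1
  [-1/16, -5/16, -1/16, 15/16] . (h_X, h_Z, h_W, h_U) = 1

Solving yields:
  h_X = 66000/18971
  h_Z = 83760/18971
  h_W = 61264/18971
  h_U = 56640/18971

Starting state is Z, so the expected hitting time is h_Z = 83760/18971.

Answer: 83760/18971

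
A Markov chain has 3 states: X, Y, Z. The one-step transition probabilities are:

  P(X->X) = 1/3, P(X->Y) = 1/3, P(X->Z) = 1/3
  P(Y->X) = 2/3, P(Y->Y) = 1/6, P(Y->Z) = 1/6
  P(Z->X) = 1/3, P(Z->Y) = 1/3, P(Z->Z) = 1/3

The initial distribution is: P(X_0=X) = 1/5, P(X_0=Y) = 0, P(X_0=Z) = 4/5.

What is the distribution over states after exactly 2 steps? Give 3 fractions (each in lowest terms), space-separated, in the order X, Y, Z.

Propagating the distribution step by step (d_{t+1} = d_t * P):
d_0 = (X=1/5, Y=0, Z=4/5)
  d_1[X] = 1/5*1/3 + 0*2/3 + 4/5*1/3 = 1/3
  d_1[Y] = 1/5*1/3 + 0*1/6 + 4/5*1/3 = 1/3
  d_1[Z] = 1/5*1/3 + 0*1/6 + 4/5*1/3 = 1/3
d_1 = (X=1/3, Y=1/3, Z=1/3)
  d_2[X] = 1/3*1/3 + 1/3*2/3 + 1/3*1/3 = 4/9
  d_2[Y] = 1/3*1/3 + 1/3*1/6 + 1/3*1/3 = 5/18
  d_2[Z] = 1/3*1/3 + 1/3*1/6 + 1/3*1/3 = 5/18
d_2 = (X=4/9, Y=5/18, Z=5/18)

Answer: 4/9 5/18 5/18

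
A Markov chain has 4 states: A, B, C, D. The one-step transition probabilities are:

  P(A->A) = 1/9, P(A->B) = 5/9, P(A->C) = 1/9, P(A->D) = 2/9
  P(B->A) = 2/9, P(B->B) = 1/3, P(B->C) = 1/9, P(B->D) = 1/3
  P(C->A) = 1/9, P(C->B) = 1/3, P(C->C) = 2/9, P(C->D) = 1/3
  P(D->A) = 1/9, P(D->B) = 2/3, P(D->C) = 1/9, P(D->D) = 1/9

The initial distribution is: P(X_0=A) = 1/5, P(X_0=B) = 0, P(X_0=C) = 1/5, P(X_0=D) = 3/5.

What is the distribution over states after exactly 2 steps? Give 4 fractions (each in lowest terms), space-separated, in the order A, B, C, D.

Propagating the distribution step by step (d_{t+1} = d_t * P):
d_0 = (A=1/5, B=0, C=1/5, D=3/5)
  d_1[A] = 1/5*1/9 + 0*2/9 + 1/5*1/9 + 3/5*1/9 = 1/9
  d_1[B] = 1/5*5/9 + 0*1/3 + 1/5*1/3 + 3/5*2/3 = 26/45
  d_1[C] = 1/5*1/9 + 0*1/9 + 1/5*2/9 + 3/5*1/9 = 2/15
  d_1[D] = 1/5*2/9 + 0*1/3 + 1/5*1/3 + 3/5*1/9 = 8/45
d_1 = (A=1/9, B=26/45, C=2/15, D=8/45)
  d_2[A] = 1/9*1/9 + 26/45*2/9 + 2/15*1/9 + 8/45*1/9 = 71/405
  d_2[B] = 1/9*5/9 + 26/45*1/3 + 2/15*1/3 + 8/45*2/3 = 169/405
  d_2[C] = 1/9*1/9 + 26/45*1/9 + 2/15*2/9 + 8/45*1/9 = 17/135
  d_2[D] = 1/9*2/9 + 26/45*1/3 + 2/15*1/3 + 8/45*1/9 = 38/135
d_2 = (A=71/405, B=169/405, C=17/135, D=38/135)

Answer: 71/405 169/405 17/135 38/135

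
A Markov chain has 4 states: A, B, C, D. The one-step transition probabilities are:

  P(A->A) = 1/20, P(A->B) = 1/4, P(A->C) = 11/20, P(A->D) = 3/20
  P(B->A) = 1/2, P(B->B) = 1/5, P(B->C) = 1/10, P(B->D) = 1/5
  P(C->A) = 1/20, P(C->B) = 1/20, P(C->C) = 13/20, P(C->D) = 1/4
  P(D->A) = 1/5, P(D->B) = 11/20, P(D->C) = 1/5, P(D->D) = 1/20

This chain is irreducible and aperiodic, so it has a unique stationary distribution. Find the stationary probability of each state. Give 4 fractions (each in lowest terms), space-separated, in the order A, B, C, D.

Answer: 668/3895 811/3895 1694/3895 38/205

Derivation:
The stationary distribution satisfies pi = pi * P, i.e.:
  pi_A = 1/20*pi_A + 1/2*pi_B + 1/20*pi_C + 1/5*pi_D
  pi_B = 1/4*pi_A + 1/5*pi_B + 1/20*pi_C + 11/20*pi_D
  pi_C = 11/20*pi_A + 1/10*pi_B + 13/20*pi_C + 1/5*pi_D
  pi_D = 3/20*pi_A + 1/5*pi_B + 1/4*pi_C + 1/20*pi_D
with normalization: pi_A + pi_B + pi_C + pi_D = 1.

Using the first 3 balance equations plus normalization, the linear system A*pi = b is:
  [-19/20, 1/2, 1/20, 1/5] . pi = 0
  [1/4, -4/5, 1/20, 11/20] . pi = 0
  [11/20, 1/10, -7/20, 1/5] . pi = 0
  [1, 1, 1, 1] . pi = 1

Solving yields:
  pi_A = 668/3895
  pi_B = 811/3895
  pi_C = 1694/3895
  pi_D = 38/205

Verification (pi * P):
  668/3895*1/20 + 811/3895*1/2 + 1694/3895*1/20 + 38/205*1/5 = 668/3895 = pi_A  (ok)
  668/3895*1/4 + 811/3895*1/5 + 1694/3895*1/20 + 38/205*11/20 = 811/3895 = pi_B  (ok)
  668/3895*11/20 + 811/3895*1/10 + 1694/3895*13/20 + 38/205*1/5 = 1694/3895 = pi_C  (ok)
  668/3895*3/20 + 811/3895*1/5 + 1694/3895*1/4 + 38/205*1/20 = 38/205 = pi_D  (ok)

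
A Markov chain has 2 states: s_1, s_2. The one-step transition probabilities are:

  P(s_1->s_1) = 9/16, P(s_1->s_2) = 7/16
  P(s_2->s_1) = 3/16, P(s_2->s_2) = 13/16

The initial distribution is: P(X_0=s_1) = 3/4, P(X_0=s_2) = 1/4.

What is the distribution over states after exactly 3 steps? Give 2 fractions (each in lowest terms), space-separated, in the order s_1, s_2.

Propagating the distribution step by step (d_{t+1} = d_t * P):
d_0 = (s_1=3/4, s_2=1/4)
  d_1[s_1] = 3/4*9/16 + 1/4*3/16 = 15/32
  d_1[s_2] = 3/4*7/16 + 1/4*13/16 = 17/32
d_1 = (s_1=15/32, s_2=17/32)
  d_2[s_1] = 15/32*9/16 + 17/32*3/16 = 93/256
  d_2[s_2] = 15/32*7/16 + 17/32*13/16 = 163/256
d_2 = (s_1=93/256, s_2=163/256)
  d_3[s_1] = 93/256*9/16 + 163/256*3/16 = 663/2048
  d_3[s_2] = 93/256*7/16 + 163/256*13/16 = 1385/2048
d_3 = (s_1=663/2048, s_2=1385/2048)

Answer: 663/2048 1385/2048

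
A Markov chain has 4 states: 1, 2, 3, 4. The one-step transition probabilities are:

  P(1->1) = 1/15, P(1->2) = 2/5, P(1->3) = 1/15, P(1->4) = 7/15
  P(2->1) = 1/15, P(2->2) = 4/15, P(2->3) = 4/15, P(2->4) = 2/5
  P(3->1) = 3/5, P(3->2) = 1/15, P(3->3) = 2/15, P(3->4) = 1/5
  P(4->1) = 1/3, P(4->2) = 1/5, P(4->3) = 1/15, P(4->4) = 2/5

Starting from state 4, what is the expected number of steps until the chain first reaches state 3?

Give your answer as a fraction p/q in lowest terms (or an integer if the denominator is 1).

Answer: 2085/247

Derivation:
Let h_i = expected steps to first reach 3 from state i.
Boundary: h_3 = 0.
First-step equations for the other states:
  h_1 = 1 + 1/15*h_1 + 2/5*h_2 + 1/15*h_3 + 7/15*h_4
  h_2 = 1 + 1/15*h_1 + 4/15*h_2 + 4/15*h_3 + 2/5*h_4
  h_4 = 1 + 1/3*h_1 + 1/5*h_2 + 1/15*h_3 + 2/5*h_4

Substituting h_3 = 0 and rearranging gives the linear system (I - Q) h = 1:
  [14/15, -2/5, -7/15] . (h_1, h_2, h_4) = 1
  [-1/15, 11/15, -2/5] . (h_1, h_2, h_4) = 1
  [-1/3, -1/5, 3/5] . (h_1, h_2, h_4) = 1

Solving yields:
  h_1 = 4035/494
  h_2 = 255/38
  h_4 = 2085/247

Starting state is 4, so the expected hitting time is h_4 = 2085/247.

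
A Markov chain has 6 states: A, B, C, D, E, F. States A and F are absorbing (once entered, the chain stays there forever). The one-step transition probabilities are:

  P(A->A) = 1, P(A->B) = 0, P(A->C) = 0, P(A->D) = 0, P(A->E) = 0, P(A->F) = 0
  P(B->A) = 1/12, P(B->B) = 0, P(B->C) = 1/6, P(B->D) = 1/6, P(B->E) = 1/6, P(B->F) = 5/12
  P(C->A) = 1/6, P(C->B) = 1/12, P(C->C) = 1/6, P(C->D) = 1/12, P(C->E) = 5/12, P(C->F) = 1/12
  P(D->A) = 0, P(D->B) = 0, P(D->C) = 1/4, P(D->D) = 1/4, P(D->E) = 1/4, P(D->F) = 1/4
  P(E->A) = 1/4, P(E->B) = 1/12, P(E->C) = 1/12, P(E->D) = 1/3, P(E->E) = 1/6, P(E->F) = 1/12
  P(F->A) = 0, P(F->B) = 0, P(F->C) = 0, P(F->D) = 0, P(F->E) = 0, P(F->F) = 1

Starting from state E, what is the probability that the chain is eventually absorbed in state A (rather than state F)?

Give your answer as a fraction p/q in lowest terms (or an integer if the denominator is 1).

Answer: 31/59

Derivation:
Let a_i = P(absorbed in A | start in state i).
Boundary conditions: a_A = 1, a_F = 0.
For each transient state i, a_i = sum_j P(i->j) * a_j:
  a_B = 1/12*a_A + 0*a_B + 1/6*a_C + 1/6*a_D + 1/6*a_E + 5/12*a_F
  a_C = 1/6*a_A + 1/12*a_B + 1/6*a_C + 1/12*a_D + 5/12*a_E + 1/12*a_F
  a_D = 0*a_A + 0*a_B + 1/4*a_C + 1/4*a_D + 1/4*a_E + 1/4*a_F
  a_E = 1/4*a_A + 1/12*a_B + 1/12*a_C + 1/3*a_D + 1/6*a_E + 1/12*a_F

Substituting a_A = 1 and a_F = 0, rearrange to (I - Q) a = r where r[i] = P(i -> A):
  [1, -1/6, -1/6, -1/6] . (a_B, a_C, a_D, a_E) = 1/12
  [-1/12, 5/6, -1/12, -5/12] . (a_B, a_C, a_D, a_E) = 1/6
  [0, -1/4, 3/4, -1/4] . (a_B, a_C, a_D, a_E) = 0
  [-1/12, -1/12, -1/3, 5/6] . (a_B, a_C, a_D, a_E) = 1/4

Solving yields:
  a_B = 75/236
  a_C = 125/236
  a_D = 83/236
  a_E = 31/59

Starting state is E, so the absorption probability is a_E = 31/59.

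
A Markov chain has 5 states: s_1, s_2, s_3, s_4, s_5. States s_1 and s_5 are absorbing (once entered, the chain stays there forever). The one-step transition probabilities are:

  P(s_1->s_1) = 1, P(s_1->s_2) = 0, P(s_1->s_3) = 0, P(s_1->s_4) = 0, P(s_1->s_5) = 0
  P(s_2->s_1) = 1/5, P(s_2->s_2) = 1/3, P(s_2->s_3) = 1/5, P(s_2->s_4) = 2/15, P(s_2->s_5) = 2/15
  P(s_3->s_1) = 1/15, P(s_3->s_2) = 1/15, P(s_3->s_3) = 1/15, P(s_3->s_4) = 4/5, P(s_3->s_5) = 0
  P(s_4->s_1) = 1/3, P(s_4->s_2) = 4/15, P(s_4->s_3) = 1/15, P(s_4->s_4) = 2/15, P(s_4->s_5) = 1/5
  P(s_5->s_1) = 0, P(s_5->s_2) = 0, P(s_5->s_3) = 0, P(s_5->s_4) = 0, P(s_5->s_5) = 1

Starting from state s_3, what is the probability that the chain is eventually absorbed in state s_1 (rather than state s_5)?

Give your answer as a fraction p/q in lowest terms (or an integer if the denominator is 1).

Answer: 15/23

Derivation:
Let a_i = P(absorbed in s_1 | start in state i).
Boundary conditions: a_s_1 = 1, a_s_5 = 0.
For each transient state i, a_i = sum_j P(i->j) * a_j:
  a_s_2 = 1/5*a_s_1 + 1/3*a_s_2 + 1/5*a_s_3 + 2/15*a_s_4 + 2/15*a_s_5
  a_s_3 = 1/15*a_s_1 + 1/15*a_s_2 + 1/15*a_s_3 + 4/5*a_s_4 + 0*a_s_5
  a_s_4 = 1/3*a_s_1 + 4/15*a_s_2 + 1/15*a_s_3 + 2/15*a_s_4 + 1/5*a_s_5

Substituting a_s_1 = 1 and a_s_5 = 0, rearrange to (I - Q) a = r where r[i] = P(i -> s_1):
  [2/3, -1/5, -2/15] . (a_s_2, a_s_3, a_s_4) = 1/5
  [-1/15, 14/15, -4/5] . (a_s_2, a_s_3, a_s_4) = 1/15
  [-4/15, -1/15, 13/15] . (a_s_2, a_s_3, a_s_4) = 1/3

Solving yields:
  a_s_2 = 871/1403
  a_s_3 = 15/23
  a_s_4 = 878/1403

Starting state is s_3, so the absorption probability is a_s_3 = 15/23.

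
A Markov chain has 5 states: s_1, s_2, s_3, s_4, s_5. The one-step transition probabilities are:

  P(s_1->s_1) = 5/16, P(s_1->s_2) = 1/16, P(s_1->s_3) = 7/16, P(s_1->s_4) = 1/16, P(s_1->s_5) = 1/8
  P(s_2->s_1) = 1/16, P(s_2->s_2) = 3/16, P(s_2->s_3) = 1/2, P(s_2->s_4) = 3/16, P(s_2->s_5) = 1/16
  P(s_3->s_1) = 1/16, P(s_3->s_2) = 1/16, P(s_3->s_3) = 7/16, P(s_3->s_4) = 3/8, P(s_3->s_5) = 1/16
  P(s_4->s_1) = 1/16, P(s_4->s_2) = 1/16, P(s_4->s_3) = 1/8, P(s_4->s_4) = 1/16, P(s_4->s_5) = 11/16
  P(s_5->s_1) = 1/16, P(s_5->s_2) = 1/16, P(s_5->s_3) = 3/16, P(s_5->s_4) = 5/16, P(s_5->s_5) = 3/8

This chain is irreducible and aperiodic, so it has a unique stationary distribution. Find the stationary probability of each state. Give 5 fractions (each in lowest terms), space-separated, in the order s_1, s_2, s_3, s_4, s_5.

Answer: 1/12 1/14 485/1687 2435/10122 6421/20244

Derivation:
The stationary distribution satisfies pi = pi * P, i.e.:
  pi_s_1 = 5/16*pi_s_1 + 1/16*pi_s_2 + 1/16*pi_s_3 + 1/16*pi_s_4 + 1/16*pi_s_5
  pi_s_2 = 1/16*pi_s_1 + 3/16*pi_s_2 + 1/16*pi_s_3 + 1/16*pi_s_4 + 1/16*pi_s_5
  pi_s_3 = 7/16*pi_s_1 + 1/2*pi_s_2 + 7/16*pi_s_3 + 1/8*pi_s_4 + 3/16*pi_s_5
  pi_s_4 = 1/16*pi_s_1 + 3/16*pi_s_2 + 3/8*pi_s_3 + 1/16*pi_s_4 + 5/16*pi_s_5
  pi_s_5 = 1/8*pi_s_1 + 1/16*pi_s_2 + 1/16*pi_s_3 + 11/16*pi_s_4 + 3/8*pi_s_5
with normalization: pi_s_1 + pi_s_2 + pi_s_3 + pi_s_4 + pi_s_5 = 1.

Using the first 4 balance equations plus normalization, the linear system A*pi = b is:
  [-11/16, 1/16, 1/16, 1/16, 1/16] . pi = 0
  [1/16, -13/16, 1/16, 1/16, 1/16] . pi = 0
  [7/16, 1/2, -9/16, 1/8, 3/16] . pi = 0
  [1/16, 3/16, 3/8, -15/16, 5/16] . pi = 0
  [1, 1, 1, 1, 1] . pi = 1

Solving yields:
  pi_s_1 = 1/12
  pi_s_2 = 1/14
  pi_s_3 = 485/1687
  pi_s_4 = 2435/10122
  pi_s_5 = 6421/20244

Verification (pi * P):
  1/12*5/16 + 1/14*1/16 + 485/1687*1/16 + 2435/10122*1/16 + 6421/20244*1/16 = 1/12 = pi_s_1  (ok)
  1/12*1/16 + 1/14*3/16 + 485/1687*1/16 + 2435/10122*1/16 + 6421/20244*1/16 = 1/14 = pi_s_2  (ok)
  1/12*7/16 + 1/14*1/2 + 485/1687*7/16 + 2435/10122*1/8 + 6421/20244*3/16 = 485/1687 = pi_s_3  (ok)
  1/12*1/16 + 1/14*3/16 + 485/1687*3/8 + 2435/10122*1/16 + 6421/20244*5/16 = 2435/10122 = pi_s_4  (ok)
  1/12*1/8 + 1/14*1/16 + 485/1687*1/16 + 2435/10122*11/16 + 6421/20244*3/8 = 6421/20244 = pi_s_5  (ok)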